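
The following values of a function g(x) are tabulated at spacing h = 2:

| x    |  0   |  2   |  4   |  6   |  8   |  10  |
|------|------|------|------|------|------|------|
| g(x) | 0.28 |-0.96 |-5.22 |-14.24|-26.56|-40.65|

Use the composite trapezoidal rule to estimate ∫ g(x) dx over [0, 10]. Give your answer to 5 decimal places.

h = 2, n = 5.
(h/2)·[y₀ + 2y₁ + 2y₂ + 2y₃ + 2y₄ + y₅] = 1·(-134.33) = -134.33000.

-134.33000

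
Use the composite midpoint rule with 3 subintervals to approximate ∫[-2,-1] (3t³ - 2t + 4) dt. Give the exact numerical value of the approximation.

h = (-1 − (-2))/3 = 0.333333.
Midpoints m₁,…,m₃ = -1.833333, -1.5, -1.166667.
f(m₁)=-10.819444, f(m₂)=-3.125, f(m₃)=1.569444.
h·[f(m₁) + f(m₂) + f(m₃)] = 0.333333·(-12.375) = -4.125.

-4.125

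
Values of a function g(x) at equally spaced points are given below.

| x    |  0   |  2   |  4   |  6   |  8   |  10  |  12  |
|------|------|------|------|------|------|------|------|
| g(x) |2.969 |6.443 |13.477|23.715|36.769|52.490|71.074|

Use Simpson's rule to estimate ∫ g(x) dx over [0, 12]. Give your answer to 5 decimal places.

336.75133

h = 2, n = 6.
(h/3)·[y₀ + 4y₁ + 2y₂ + 4y₃ + 2y₄ + 4y₅ + y₆] = 0.666667·(505.127) = 336.75133.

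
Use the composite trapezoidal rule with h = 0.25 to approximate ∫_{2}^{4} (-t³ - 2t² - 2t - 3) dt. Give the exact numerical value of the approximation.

-115.5625

h = (4 − 2)/8 = 0.25.
Nodes t₀,…,t₈ = 2, 2.25, 2.5, 2.75, 3, 3.25, 3.5, 3.75, 4.
f(t) = -t³ - 2t² - 2t - 3: f₀=-23, f₁=-29.015625, f₂=-36.125, f₃=-44.421875, f₄=-54, f₅=-64.953125, f₆=-77.375, f₇=-91.359375, f₈=-107.
(h/2)·[f₀ + 2f₁ + 2f₂ + 2f₃ + 2f₄ + 2f₅ + 2f₆ + 2f₇ + f₈] = 0.125·(-924.5) = -115.5625.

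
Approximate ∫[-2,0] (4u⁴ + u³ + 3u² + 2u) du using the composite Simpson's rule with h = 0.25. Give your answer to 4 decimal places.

25.6042

h = (0 − (-2))/8 = 0.25.
Nodes u₀,…,u₈ = -2, -1.75, -1.5, -1.25, -1, -0.75, -0.5, -0.25, 0.
f(u) = 4u⁴ + u³ + 3u² + 2u: f₀=64, f₁=37.84375, f₂=20.625, f₃=10, f₄=4, f₅=1.03125, f₆=-0.125, f₇=-0.3125, f₈=0.
(h/3)·[f₀ + 4f₁ + 2f₂ + 4f₃ + 2f₄ + 4f₅ + 2f₆ + 4f₇ + f₈] = 0.083333·(307.25) = 25.6042.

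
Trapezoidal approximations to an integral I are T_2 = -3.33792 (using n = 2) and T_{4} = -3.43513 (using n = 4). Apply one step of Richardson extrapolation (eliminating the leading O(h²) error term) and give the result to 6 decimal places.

-3.467533

R = (4·T_{4} − T_2) / 3 = (4·(-3.43513) − (-3.33792))/3 = (-10.40260)/3 = -3.467533.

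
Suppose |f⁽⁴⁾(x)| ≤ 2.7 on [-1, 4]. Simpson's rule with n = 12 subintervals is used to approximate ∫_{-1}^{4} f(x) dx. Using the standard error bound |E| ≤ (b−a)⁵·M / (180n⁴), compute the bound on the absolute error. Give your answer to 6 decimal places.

0.002261

|E| ≤ (5)⁵·2.7 / (180·12⁴) = 8437.5/3732480 = 0.002261.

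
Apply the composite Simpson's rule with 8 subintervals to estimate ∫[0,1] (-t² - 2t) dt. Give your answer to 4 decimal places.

-1.3333

h = (1 − 0)/8 = 0.125.
Nodes t₀,…,t₈ = 0, 0.125, 0.25, 0.375, 0.5, 0.625, 0.75, 0.875, 1.
f(t) = -t² - 2t: f₀=0, f₁=-0.265625, f₂=-0.5625, f₃=-0.890625, f₄=-1.25, f₅=-1.640625, f₆=-2.0625, f₇=-2.515625, f₈=-3.
(h/3)·[f₀ + 4f₁ + 2f₂ + 4f₃ + 2f₄ + 4f₅ + 2f₆ + 4f₇ + f₈] = 0.041667·(-32) = -1.3333.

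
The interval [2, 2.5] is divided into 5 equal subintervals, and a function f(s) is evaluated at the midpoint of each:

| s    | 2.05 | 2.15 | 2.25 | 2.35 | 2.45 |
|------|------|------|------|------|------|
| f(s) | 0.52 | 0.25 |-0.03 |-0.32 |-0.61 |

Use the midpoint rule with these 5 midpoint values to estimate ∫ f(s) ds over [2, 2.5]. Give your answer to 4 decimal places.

-0.0190

h = 0.1, n = 5.
h·[y(m₁) + y(m₂) + y(m₃) + y(m₄) + y(m₅)] = 0.1·(-0.19) = -0.0190.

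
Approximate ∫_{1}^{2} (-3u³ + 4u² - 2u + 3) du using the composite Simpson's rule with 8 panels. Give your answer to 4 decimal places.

h = (2 − 1)/8 = 0.125.
Nodes u₀,…,u₈ = 1, 1.125, 1.25, 1.375, 1.5, 1.625, 1.75, 1.875, 2.
f(u) = -3u³ + 4u² - 2u + 3: f₀=2, f₁=1.541015625, f₂=0.890625, f₃=0.013671875, f₄=-1.125, f₅=-2.560546875, f₆=-4.328125, f₇=-6.462890625, f₈=-9.
(h/3)·[f₀ + 4f₁ + 2f₂ + 4f₃ + 2f₄ + 4f₅ + 2f₆ + 4f₇ + f₈] = 0.041667·(-46) = -1.9167.

-1.9167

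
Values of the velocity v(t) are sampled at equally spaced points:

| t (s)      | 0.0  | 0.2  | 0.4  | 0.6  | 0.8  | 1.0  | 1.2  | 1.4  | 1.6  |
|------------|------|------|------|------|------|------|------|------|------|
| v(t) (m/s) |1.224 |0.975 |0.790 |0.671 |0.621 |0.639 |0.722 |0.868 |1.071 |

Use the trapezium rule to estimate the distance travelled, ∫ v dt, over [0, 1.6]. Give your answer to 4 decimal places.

h = 0.2, n = 8.
(h/2)·[y₀ + 2y₁ + 2y₂ + 2y₃ + 2y₄ + 2y₅ + 2y₆ + 2y₇ + y₈] = 0.1·(12.867) = 1.2867.

1.2867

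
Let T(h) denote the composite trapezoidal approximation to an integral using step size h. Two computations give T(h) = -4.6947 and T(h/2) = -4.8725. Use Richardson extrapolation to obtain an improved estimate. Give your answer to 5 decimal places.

-4.93177

R = (4·T(h/2) − T(h)) / 3 = (4·(-4.8725) − (-4.6947))/3 = (-14.7953)/3 = -4.93177.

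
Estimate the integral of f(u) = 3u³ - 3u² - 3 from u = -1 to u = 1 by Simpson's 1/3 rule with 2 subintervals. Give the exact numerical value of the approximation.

h = (1 − (-1))/2 = 1.
Nodes u₀,…,u₂ = -1, 0, 1.
f(u) = 3u³ - 3u² - 3: f₀=-9, f₁=-3, f₂=-3.
(h/3)·[f₀ + 4f₁ + f₂] = 0.333333·(-24) = -8.

-8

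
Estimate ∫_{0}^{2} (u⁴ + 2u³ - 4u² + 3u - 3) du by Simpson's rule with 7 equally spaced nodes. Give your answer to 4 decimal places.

3.7366

h = (2 − 0)/6 = 0.333333.
Nodes u₀,…,u₆ = 0, 0.333333, 0.666667, 1, 1.333333, 1.666667, 2.
f(u) = u⁴ + 2u³ - 4u² + 3u - 3: f₀=-3, f₁=-2.358025, f₂=-1.987654, f₃=-1, f₄=1.790123, f₅=7.864198, f₆=19.
(h/3)·[f₀ + 4f₁ + 2f₂ + 4f₃ + 2f₄ + 4f₅ + f₆] = 0.111111·(33.629630) = 3.7366.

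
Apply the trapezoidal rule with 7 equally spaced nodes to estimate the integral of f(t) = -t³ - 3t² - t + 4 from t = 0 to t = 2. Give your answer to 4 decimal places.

h = (2 − 0)/6 = 0.333333.
Nodes t₀,…,t₆ = 0, 0.333333, 0.666667, 1, 1.333333, 1.666667, 2.
f(t) = -t³ - 3t² - t + 4: f₀=4, f₁=3.296296, f₂=1.703704, f₃=-1, f₄=-5.037037, f₅=-10.629630, f₆=-18.
(h/2)·[f₀ + 2f₁ + 2f₂ + 2f₃ + 2f₄ + 2f₅ + f₆] = 0.166667·(-37.333333) = -6.2222.

-6.2222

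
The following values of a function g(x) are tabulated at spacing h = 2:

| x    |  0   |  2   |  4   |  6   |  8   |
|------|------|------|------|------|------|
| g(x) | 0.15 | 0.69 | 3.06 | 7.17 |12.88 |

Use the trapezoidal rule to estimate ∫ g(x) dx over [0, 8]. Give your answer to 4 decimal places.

h = 2, n = 4.
(h/2)·[y₀ + 2y₁ + 2y₂ + 2y₃ + y₄] = 1·(34.87) = 34.8700.

34.8700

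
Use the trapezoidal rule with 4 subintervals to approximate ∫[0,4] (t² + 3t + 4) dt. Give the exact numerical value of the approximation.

h = (4 − 0)/4 = 1.
Nodes t₀,…,t₄ = 0, 1, 2, 3, 4.
f(t) = t² + 3t + 4: f₀=4, f₁=8, f₂=14, f₃=22, f₄=32.
(h/2)·[f₀ + 2f₁ + 2f₂ + 2f₃ + f₄] = 0.5·(124) = 62.

62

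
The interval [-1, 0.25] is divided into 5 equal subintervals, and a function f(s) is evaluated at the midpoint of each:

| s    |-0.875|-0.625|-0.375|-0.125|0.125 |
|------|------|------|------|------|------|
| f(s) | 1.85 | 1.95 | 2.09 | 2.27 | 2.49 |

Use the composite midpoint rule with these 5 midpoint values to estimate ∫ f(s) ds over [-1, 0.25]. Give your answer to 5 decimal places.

2.66250

h = 0.25, n = 5.
h·[y(m₁) + y(m₂) + y(m₃) + y(m₄) + y(m₅)] = 0.25·(10.65) = 2.66250.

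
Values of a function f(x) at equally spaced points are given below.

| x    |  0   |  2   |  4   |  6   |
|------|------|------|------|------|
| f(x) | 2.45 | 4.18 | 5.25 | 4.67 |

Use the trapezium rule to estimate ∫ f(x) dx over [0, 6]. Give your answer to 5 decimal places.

h = 2, n = 3.
(h/2)·[y₀ + 2y₁ + 2y₂ + y₃] = 1·(25.98) = 25.98000.

25.98000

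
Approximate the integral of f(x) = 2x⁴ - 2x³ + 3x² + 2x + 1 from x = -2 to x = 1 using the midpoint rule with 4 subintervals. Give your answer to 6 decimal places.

27.224121

h = (1 − (-2))/4 = 0.75.
Midpoints m₁,…,m₄ = -1.625, -0.875, -0.125, 0.625.
f(m₁)=28.19970703125, f(m₂)=4.05908203125, f(m₃)=0.80126953125, f(m₄)=3.23876953125.
h·[f(m₁) + f(m₂) + f(m₃) + f(m₄)] = 0.75·(36.298828125) = 27.224121.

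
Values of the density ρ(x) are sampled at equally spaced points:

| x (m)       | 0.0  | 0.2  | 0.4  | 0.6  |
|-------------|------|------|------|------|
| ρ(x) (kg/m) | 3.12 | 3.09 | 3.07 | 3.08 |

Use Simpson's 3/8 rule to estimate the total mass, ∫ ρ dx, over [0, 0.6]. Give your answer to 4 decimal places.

1.8510

h = 0.2, n = 3.
(3h/8)·[y₀ + 3y₁ + 3y₂ + y₃] = 0.075·(24.68) = 1.8510.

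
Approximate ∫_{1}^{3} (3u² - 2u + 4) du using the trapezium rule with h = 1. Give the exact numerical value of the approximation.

27

h = (3 − 1)/2 = 1.
Nodes u₀,…,u₂ = 1, 2, 3.
f(u) = 3u² - 2u + 4: f₀=5, f₁=12, f₂=25.
(h/2)·[f₀ + 2f₁ + f₂] = 0.5·(54) = 27.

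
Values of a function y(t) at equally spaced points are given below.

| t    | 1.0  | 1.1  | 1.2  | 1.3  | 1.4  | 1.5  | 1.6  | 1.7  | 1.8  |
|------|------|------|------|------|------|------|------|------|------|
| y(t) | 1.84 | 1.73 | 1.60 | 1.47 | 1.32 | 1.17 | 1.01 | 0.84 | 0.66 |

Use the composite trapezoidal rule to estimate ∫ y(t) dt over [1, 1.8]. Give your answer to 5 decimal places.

h = 0.1, n = 8.
(h/2)·[y₀ + 2y₁ + 2y₂ + 2y₃ + 2y₄ + 2y₅ + 2y₆ + 2y₇ + y₈] = 0.05·(20.78) = 1.03900.

1.03900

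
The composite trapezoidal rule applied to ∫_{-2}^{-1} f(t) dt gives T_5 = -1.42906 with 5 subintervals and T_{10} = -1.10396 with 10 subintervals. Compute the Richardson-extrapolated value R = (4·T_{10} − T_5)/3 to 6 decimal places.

R = (4·T_{10} − T_5) / 3 = (4·(-1.10396) − (-1.42906))/3 = (-2.98678)/3 = -0.995593.

-0.995593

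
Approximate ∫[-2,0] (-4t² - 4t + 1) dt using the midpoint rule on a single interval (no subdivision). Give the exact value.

M = (b−a)·f(-1) = 2·(1) = 2.

2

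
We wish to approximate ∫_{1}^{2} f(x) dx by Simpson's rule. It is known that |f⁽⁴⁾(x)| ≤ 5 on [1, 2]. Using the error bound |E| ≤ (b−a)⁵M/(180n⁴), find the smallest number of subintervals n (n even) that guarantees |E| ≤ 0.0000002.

Need 5/(180n⁴) ≤ 0.0000002.
n⁴ ≥ 5/(180·0.0000002) = 138889 ⇒ n ≥ 19.3049, so the smallest even n is 20. (n must be even for Simpson's rule.)

20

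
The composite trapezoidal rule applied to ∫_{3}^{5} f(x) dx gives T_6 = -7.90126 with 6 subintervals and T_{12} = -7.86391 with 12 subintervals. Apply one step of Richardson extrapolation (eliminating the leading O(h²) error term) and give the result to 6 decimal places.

R = (4·T_{12} − T_6) / 3 = (4·(-7.86391) − (-7.90126))/3 = (-23.55438)/3 = -7.851460.

-7.851460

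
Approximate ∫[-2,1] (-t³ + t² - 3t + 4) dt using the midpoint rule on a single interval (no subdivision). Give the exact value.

17.625

M = (b−a)·f(-0.5) = 3·(5.875) = 17.625.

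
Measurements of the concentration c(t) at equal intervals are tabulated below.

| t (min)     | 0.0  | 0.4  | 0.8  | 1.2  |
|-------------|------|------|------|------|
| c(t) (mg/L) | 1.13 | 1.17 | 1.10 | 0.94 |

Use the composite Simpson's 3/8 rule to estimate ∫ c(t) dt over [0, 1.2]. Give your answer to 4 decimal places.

1.3320

h = 0.4, n = 3.
(3h/8)·[y₀ + 3y₁ + 3y₂ + y₃] = 0.15·(8.88) = 1.3320.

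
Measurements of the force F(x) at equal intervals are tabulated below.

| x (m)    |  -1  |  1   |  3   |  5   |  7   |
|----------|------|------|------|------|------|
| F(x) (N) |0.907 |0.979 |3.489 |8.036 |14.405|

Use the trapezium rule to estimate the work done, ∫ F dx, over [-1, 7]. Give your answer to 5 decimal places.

40.32000

h = 2, n = 4.
(h/2)·[y₀ + 2y₁ + 2y₂ + 2y₃ + y₄] = 1·(40.320) = 40.32000.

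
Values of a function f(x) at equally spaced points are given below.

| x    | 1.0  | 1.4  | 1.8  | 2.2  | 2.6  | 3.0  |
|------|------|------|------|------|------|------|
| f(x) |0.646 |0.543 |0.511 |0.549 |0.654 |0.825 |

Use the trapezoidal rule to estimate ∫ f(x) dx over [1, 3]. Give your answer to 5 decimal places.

1.19700

h = 0.4, n = 5.
(h/2)·[y₀ + 2y₁ + 2y₂ + 2y₃ + 2y₄ + y₅] = 0.2·(5.985) = 1.19700.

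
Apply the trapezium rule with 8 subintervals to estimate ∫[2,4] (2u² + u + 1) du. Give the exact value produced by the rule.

h = (4 − 2)/8 = 0.25.
Nodes u₀,…,u₈ = 2, 2.25, 2.5, 2.75, 3, 3.25, 3.5, 3.75, 4.
f(u) = 2u² + u + 1: f₀=11, f₁=13.375, f₂=16, f₃=18.875, f₄=22, f₅=25.375, f₆=29, f₇=32.875, f₈=37.
(h/2)·[f₀ + 2f₁ + 2f₂ + 2f₃ + 2f₄ + 2f₅ + 2f₆ + 2f₇ + f₈] = 0.125·(363) = 45.375.

45.375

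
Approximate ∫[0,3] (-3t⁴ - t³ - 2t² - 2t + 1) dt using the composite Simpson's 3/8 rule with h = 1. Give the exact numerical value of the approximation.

h = (3 − 0)/3 = 1.
Nodes t₀,…,t₃ = 0, 1, 2, 3.
f(t) = -3t⁴ - t³ - 2t² - 2t + 1: f₀=1, f₁=-7, f₂=-67, f₃=-293.
(3h/8)·[f₀ + 3f₁ + 3f₂ + f₃] = 0.375·(-514) = -192.75.

-192.75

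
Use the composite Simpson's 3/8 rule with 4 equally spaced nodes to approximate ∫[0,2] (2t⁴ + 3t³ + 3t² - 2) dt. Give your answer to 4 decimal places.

29.0370

h = (2 − 0)/3 = 0.666667.
Nodes t₀,…,t₃ = 0, 0.666667, 1.333333, 2.
f(t) = 2t⁴ + 3t³ + 3t² - 2: f₀=-2, f₁=0.617284, f₂=16.765432, f₃=66.
(3h/8)·[f₀ + 3f₁ + 3f₂ + f₃] = 0.25·(116.148148) = 29.0370.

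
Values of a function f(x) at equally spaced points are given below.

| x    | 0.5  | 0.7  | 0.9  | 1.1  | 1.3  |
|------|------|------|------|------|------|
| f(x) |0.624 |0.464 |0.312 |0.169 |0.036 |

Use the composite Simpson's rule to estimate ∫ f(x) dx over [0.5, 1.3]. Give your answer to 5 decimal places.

0.25440

h = 0.2, n = 4.
(h/3)·[y₀ + 4y₁ + 2y₂ + 4y₃ + y₄] = 0.066667·(3.816) = 0.25440.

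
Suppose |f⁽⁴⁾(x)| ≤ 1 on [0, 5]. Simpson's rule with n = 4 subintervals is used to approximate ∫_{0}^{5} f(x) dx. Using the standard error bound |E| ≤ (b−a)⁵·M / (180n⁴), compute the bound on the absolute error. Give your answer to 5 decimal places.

0.06782

|E| ≤ (5)⁵·1 / (180·4⁴) = 3125/46080 = 0.06782.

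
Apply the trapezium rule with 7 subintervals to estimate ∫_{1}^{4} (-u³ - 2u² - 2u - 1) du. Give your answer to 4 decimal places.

-124.6224

h = (4 − 1)/7 = 0.428571.
Nodes u₀,…,u₇ = 1, 1.428571, 1.857143, 2.285714, 2.714286, 3.142857, 3.571429, 4.
f(u) = -u³ - 2u² - 2u - 1: f₀=-6, f₁=-10.854227, f₂=-18.017493, f₃=-27.962099, f₄=-41.160350, f₅=-58.084548, f₆=-79.206997, f₇=-105.
(h/2)·[f₀ + 2f₁ + 2f₂ + 2f₃ + 2f₄ + 2f₅ + 2f₆ + f₇] = 0.214286·(-581.571429) = -124.6224.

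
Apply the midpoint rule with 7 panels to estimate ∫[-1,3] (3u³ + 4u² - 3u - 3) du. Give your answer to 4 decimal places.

71.9184

h = (3 − (-1))/7 = 0.571429.
Midpoints m₁,…,m₇ = -0.714286, -0.142857, 0.428571, 1, 1.571429, 2.142857, 2.714286.
f(m₁)=0.090379, f(m₂)=-2.498542, f(m₃)=-3.314869, f(m₄)=1, f(m₅)=13.804665, f(m₆)=38.457726, f(m₇)=78.317784.
h·[f(m₁) + f(m₂) + f(m₃) + f(m₄) + f(m₅) + f(m₆) + f(m₇)] = 0.571429·(125.857143) = 71.9184.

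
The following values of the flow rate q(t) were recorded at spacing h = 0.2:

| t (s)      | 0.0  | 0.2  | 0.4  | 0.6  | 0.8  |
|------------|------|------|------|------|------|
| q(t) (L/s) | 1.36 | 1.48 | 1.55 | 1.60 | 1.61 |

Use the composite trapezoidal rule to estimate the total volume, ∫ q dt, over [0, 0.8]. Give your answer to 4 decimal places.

h = 0.2, n = 4.
(h/2)·[y₀ + 2y₁ + 2y₂ + 2y₃ + y₄] = 0.1·(12.23) = 1.2230.

1.2230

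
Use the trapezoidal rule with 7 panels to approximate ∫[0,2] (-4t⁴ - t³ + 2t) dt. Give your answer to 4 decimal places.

-26.5506

h = (2 − 0)/7 = 0.285714.
Nodes t₀,…,t₇ = 0, 0.285714, 0.571429, 0.857143, 1.142857, 1.428571, 1.714286, 2.
f(t) = -4t⁴ - t³ + 2t: f₀=0, f₁=0.521449, f₂=0.529779, f₃=-1.074552, f₄=-6.030820, f₅=-16.718034, f₆=-36.154935, f₇=-68.
(h/2)·[f₀ + 2f₁ + 2f₂ + 2f₃ + 2f₄ + 2f₅ + 2f₆ + f₇] = 0.142857·(-185.854227) = -26.5506.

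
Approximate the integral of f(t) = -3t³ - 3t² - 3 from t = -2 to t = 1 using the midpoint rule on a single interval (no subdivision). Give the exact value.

M = (b−a)·f(-0.5) = 3·(-3.375) = -10.125.

-10.125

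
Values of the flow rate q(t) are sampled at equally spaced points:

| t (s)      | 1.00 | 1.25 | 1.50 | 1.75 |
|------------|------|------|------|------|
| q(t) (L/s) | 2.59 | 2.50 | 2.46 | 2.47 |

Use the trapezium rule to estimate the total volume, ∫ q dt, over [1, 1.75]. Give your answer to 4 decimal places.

h = 0.25, n = 3.
(h/2)·[y₀ + 2y₁ + 2y₂ + y₃] = 0.125·(14.98) = 1.8725.

1.8725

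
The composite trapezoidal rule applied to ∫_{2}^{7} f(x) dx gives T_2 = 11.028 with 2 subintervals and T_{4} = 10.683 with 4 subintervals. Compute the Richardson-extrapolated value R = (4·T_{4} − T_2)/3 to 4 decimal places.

10.5680

R = (4·T_{4} − T_2) / 3 = (4·10.683 − 11.028)/3 = (31.704)/3 = 10.5680.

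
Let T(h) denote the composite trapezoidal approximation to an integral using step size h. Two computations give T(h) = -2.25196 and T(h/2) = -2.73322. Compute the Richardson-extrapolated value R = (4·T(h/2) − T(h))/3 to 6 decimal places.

R = (4·T(h/2) − T(h)) / 3 = (4·(-2.73322) − (-2.25196))/3 = (-8.68092)/3 = -2.893640.

-2.893640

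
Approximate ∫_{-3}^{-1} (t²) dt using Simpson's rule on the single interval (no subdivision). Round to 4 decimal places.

8.6667

S = (b−a)/6 · [f(-3) + 4f(-2) + f(-1)] = 0.333333·[9 + 4·4 + 1] = 8.6667.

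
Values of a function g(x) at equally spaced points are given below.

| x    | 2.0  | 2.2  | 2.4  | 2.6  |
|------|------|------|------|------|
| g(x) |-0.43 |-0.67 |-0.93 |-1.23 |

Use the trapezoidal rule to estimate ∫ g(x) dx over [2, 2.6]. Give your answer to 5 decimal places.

-0.48600

h = 0.2, n = 3.
(h/2)·[y₀ + 2y₁ + 2y₂ + y₃] = 0.1·(-4.86) = -0.48600.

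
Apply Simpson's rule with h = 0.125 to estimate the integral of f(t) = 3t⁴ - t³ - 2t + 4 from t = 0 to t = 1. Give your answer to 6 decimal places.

3.350098

h = (1 − 0)/8 = 0.125.
Nodes t₀,…,t₈ = 0, 0.125, 0.25, 0.375, 0.5, 0.625, 0.75, 0.875, 1.
f(t) = 3t⁴ - t³ - 2t + 4: f₀=4, f₁=3.748779296875, f₂=3.49609375, f₃=3.256591796875, f₄=3.0625, f₅=2.963623046875, f₆=3.02734375, f₇=3.338623046875, f₈=4.
(h/3)·[f₀ + 4f₁ + 2f₂ + 4f₃ + 2f₄ + 4f₅ + 2f₆ + 4f₇ + f₈] = 0.041667·(80.40234375) = 3.350098.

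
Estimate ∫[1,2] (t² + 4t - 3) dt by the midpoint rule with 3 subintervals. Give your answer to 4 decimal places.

5.3241

h = (2 − 1)/3 = 0.333333.
Midpoints m₁,…,m₃ = 1.166667, 1.5, 1.833333.
f(m₁)=3.027778, f(m₂)=5.25, f(m₃)=7.694444.
h·[f(m₁) + f(m₂) + f(m₃)] = 0.333333·(15.972222) = 5.3241.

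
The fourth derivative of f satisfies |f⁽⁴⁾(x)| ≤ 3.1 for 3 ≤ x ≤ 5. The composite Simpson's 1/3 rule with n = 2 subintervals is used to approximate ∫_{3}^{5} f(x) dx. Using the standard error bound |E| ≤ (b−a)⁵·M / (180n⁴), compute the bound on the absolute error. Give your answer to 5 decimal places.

|E| ≤ (2)⁵·3.1 / (180·2⁴) = 99.2/2880 = 0.03444.

0.03444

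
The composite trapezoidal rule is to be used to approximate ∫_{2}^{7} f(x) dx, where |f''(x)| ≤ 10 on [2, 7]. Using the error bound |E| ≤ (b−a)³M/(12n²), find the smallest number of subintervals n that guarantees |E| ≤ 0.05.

Need 1250/(12n²) ≤ 0.05.
n² ≥ 1250/(12·0.05) = 2083.33 ⇒ n ≥ 45.6435, so the smallest n is 46.

46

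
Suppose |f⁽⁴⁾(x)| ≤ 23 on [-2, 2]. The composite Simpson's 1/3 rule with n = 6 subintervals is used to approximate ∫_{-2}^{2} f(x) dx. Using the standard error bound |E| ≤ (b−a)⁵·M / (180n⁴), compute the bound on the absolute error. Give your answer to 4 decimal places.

|E| ≤ (4)⁵·23 / (180·6⁴) = 23552/233280 = 0.1010.

0.1010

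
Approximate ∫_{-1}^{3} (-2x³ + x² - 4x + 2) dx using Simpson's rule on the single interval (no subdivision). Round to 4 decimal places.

S = (b−a)/6 · [f(-1) + 4f(1) + f(3)] = 0.666667·[9 + 4·(-3) + (-55)] = -38.6667.

-38.6667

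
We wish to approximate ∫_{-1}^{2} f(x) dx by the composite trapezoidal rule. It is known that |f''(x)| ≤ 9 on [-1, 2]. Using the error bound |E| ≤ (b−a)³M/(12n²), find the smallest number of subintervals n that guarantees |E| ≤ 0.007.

54

Need 243/(12n²) ≤ 0.007.
n² ≥ 243/(12·0.007) = 2892.86 ⇒ n ≥ 53.7853, so the smallest n is 54.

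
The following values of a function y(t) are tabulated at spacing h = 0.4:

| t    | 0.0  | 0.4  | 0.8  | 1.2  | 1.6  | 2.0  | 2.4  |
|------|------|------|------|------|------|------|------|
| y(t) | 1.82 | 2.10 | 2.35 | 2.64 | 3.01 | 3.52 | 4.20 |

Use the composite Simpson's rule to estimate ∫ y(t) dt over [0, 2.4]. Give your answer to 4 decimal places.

h = 0.4, n = 6.
(h/3)·[y₀ + 4y₁ + 2y₂ + 4y₃ + 2y₄ + 4y₅ + y₆] = 0.133333·(49.78) = 6.6373.

6.6373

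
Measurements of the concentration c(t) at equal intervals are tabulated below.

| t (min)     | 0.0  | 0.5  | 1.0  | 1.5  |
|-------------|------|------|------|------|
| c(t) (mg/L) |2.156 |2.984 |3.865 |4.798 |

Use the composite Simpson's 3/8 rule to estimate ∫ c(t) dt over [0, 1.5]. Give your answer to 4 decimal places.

5.1564

h = 0.5, n = 3.
(3h/8)·[y₀ + 3y₁ + 3y₂ + y₃] = 0.1875·(27.501) = 5.1564.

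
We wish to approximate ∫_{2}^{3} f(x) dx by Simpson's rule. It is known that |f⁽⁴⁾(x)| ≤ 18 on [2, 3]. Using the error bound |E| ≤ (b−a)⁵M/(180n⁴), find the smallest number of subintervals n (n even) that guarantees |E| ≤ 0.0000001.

32

Need 18/(180n⁴) ≤ 0.0000001.
n⁴ ≥ 18/(180·0.0000001) = 1e+06 ⇒ n ≥ 31.6228, so the smallest even n is 32. (n must be even for Simpson's rule.)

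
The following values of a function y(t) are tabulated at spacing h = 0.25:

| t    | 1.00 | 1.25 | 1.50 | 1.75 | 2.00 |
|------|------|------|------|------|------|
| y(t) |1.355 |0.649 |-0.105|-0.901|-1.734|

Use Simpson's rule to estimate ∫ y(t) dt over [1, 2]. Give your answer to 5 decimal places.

-0.13308

h = 0.25, n = 4.
(h/3)·[y₀ + 4y₁ + 2y₂ + 4y₃ + y₄] = 0.083333·(-1.597) = -0.13308.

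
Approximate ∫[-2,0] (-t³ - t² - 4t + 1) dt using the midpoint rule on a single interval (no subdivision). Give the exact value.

M = (b−a)·f(-1) = 2·(5) = 10.

10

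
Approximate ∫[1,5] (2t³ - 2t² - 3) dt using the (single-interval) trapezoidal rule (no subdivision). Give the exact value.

T = (b−a)/2 · [f(1) + f(5)] = 2·[(-3) + 197] = 388.

388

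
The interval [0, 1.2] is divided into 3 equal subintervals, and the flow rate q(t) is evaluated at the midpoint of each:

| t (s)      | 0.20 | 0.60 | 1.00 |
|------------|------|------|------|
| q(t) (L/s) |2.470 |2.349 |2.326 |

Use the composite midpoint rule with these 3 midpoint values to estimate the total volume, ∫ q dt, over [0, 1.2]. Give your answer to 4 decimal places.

h = 0.4, n = 3.
h·[y(m₁) + y(m₂) + y(m₃)] = 0.4·(7.145) = 2.8580.

2.8580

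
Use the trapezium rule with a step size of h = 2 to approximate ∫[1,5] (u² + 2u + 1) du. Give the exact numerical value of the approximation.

72

h = (5 − 1)/2 = 2.
Nodes u₀,…,u₂ = 1, 3, 5.
f(u) = u² + 2u + 1: f₀=4, f₁=16, f₂=36.
(h/2)·[f₀ + 2f₁ + f₂] = 1·(72) = 72.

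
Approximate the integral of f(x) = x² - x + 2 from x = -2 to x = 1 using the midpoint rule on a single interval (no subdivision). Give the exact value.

8.25

M = (b−a)·f(-0.5) = 3·(2.75) = 8.25.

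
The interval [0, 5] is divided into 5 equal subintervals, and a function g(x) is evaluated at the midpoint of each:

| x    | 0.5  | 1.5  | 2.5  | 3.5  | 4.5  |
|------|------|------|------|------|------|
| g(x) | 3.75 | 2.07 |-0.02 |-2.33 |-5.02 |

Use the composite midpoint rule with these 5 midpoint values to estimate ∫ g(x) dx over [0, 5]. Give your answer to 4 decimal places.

h = 1, n = 5.
h·[y(m₁) + y(m₂) + y(m₃) + y(m₄) + y(m₅)] = 1·(-1.55) = -1.5500.

-1.5500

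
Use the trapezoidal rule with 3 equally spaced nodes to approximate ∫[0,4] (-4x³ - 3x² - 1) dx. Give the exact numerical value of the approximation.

-396

h = (4 − 0)/2 = 2.
Nodes x₀,…,x₂ = 0, 2, 4.
f(x) = -4x³ - 3x² - 1: f₀=-1, f₁=-45, f₂=-305.
(h/2)·[f₀ + 2f₁ + f₂] = 1·(-396) = -396.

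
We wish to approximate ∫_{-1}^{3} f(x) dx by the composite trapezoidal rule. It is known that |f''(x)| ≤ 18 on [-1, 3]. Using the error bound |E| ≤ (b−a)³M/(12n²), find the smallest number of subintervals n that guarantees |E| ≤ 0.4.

Need 1152/(12n²) ≤ 0.4.
n² ≥ 1152/(12·0.4) = 240 ⇒ n ≥ 15.4919, so the smallest n is 16.

16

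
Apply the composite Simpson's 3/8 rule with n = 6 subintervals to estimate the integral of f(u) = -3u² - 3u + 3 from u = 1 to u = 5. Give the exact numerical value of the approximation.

h = (5 − 1)/6 = 0.666667.
Nodes u₀,…,u₆ = 1, 1.666667, 2.333333, 3, 3.666667, 4.333333, 5.
f(u) = -3u² - 3u + 3: f₀=-3, f₁=-10.333333, f₂=-20.333333, f₃=-33, f₄=-48.333333, f₅=-66.333333, f₆=-87.
(3h/8)·[f₀ + 3f₁ + 3f₂ + 2f₃ + 3f₄ + 3f₅ + f₆] = 0.25·(-592) = -148.

-148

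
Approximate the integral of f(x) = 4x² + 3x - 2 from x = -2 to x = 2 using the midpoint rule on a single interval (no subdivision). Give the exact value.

-8

M = (b−a)·f(0) = 4·(-2) = -8.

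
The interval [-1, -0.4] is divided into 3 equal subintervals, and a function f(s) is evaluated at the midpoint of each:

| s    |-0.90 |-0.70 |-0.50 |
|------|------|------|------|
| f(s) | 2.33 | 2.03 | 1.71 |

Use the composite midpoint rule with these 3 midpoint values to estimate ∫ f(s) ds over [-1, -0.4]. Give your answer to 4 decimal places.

1.2140

h = 0.2, n = 3.
h·[y(m₁) + y(m₂) + y(m₃)] = 0.2·(6.07) = 1.2140.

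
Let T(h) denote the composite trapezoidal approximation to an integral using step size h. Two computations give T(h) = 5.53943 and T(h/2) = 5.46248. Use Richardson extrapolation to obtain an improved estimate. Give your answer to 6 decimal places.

R = (4·T(h/2) − T(h)) / 3 = (4·5.46248 − 5.53943)/3 = (16.31049)/3 = 5.436830.

5.436830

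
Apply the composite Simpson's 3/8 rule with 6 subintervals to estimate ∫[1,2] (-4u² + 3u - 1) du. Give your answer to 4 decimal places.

-5.8333

h = (2 − 1)/6 = 0.166667.
Nodes u₀,…,u₆ = 1, 1.166667, 1.333333, 1.5, 1.666667, 1.833333, 2.
f(u) = -4u² + 3u - 1: f₀=-2, f₁=-2.944444, f₂=-4.111111, f₃=-5.5, f₄=-7.111111, f₅=-8.944444, f₆=-11.
(3h/8)·[f₀ + 3f₁ + 3f₂ + 2f₃ + 3f₄ + 3f₅ + f₆] = 0.0625·(-93.333333) = -5.8333.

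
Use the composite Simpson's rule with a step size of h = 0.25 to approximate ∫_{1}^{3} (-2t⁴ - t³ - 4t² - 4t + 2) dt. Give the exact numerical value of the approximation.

h = (3 − 1)/8 = 0.25.
Nodes t₀,…,t₈ = 1, 1.25, 1.5, 1.75, 2, 2.25, 2.5, 2.75, 3.
f(t) = -2t⁴ - t³ - 4t² - 4t + 2: f₀=-9, f₁=-16.0859375, f₂=-26.5, f₃=-41.3671875, f₄=-62, f₅=-89.8984375, f₆=-126.75, f₇=-174.4296875, f₈=-235.
(h/3)·[f₀ + 4f₁ + 2f₂ + 4f₃ + 2f₄ + 4f₅ + 2f₆ + 4f₇ + f₈] = 0.083333·(-1961.625) = -163.46875.

-163.46875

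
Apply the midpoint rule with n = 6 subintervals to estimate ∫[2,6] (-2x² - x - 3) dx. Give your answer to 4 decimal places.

h = (6 − 2)/6 = 0.666667.
Midpoints m₁,…,m₆ = 2.333333, 3, 3.666667, 4.333333, 5, 5.666667.
f(m₁)=-16.222222, f(m₂)=-24, f(m₃)=-33.555556, f(m₄)=-44.888889, f(m₅)=-58, f(m₆)=-72.888889.
h·[f(m₁) + f(m₂) + f(m₃) + f(m₄) + f(m₅) + f(m₆)] = 0.666667·(-249.555556) = -166.3704.

-166.3704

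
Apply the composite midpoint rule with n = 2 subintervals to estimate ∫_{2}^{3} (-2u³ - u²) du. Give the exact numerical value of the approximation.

-38.5

h = (3 − 2)/2 = 0.5.
Midpoints m₁,…,m₂ = 2.25, 2.75.
f(m₁)=-27.84375, f(m₂)=-49.15625.
h·[f(m₁) + f(m₂)] = 0.5·(-77) = -38.5.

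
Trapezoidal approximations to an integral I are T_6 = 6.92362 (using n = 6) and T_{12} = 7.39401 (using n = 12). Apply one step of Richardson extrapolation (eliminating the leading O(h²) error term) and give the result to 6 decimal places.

7.550807

R = (4·T_{12} − T_6) / 3 = (4·7.39401 − 6.92362)/3 = (22.65242)/3 = 7.550807.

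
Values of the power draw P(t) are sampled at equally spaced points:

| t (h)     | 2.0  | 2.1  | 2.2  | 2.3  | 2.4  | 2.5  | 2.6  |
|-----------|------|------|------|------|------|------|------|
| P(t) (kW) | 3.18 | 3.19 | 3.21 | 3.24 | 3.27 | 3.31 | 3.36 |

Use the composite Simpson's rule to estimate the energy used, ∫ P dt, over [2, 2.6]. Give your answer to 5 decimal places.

h = 0.1, n = 6.
(h/3)·[y₀ + 4y₁ + 2y₂ + 4y₃ + 2y₄ + 4y₅ + y₆] = 0.033333·(58.46) = 1.94867.

1.94867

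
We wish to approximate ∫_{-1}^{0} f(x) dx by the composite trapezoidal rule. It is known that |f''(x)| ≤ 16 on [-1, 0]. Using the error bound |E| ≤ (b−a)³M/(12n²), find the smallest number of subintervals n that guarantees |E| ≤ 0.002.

26

Need 16/(12n²) ≤ 0.002.
n² ≥ 16/(12·0.002) = 666.667 ⇒ n ≥ 25.8199, so the smallest n is 26.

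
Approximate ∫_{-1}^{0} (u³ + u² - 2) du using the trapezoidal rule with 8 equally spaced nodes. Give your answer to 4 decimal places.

h = (0 − (-1))/7 = 0.142857.
Nodes u₀,…,u₇ = -1, -0.857143, -0.714286, -0.571429, -0.428571, -0.285714, -0.142857, 0.
f(u) = u³ + u² - 2: f₀=-2, f₁=-1.895044, f₂=-1.854227, f₃=-1.860058, f₄=-1.895044, f₅=-1.941691, f₆=-1.982507, f₇=-2.
(h/2)·[f₀ + 2f₁ + 2f₂ + 2f₃ + 2f₄ + 2f₅ + 2f₆ + f₇] = 0.071429·(-26.857143) = -1.9184.

-1.9184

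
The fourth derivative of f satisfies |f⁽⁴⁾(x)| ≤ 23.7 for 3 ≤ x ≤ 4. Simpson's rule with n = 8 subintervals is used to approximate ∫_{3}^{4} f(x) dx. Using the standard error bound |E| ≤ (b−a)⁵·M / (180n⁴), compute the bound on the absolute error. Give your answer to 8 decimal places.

|E| ≤ (1)⁵·23.7 / (180·8⁴) = 23.7/737280 = 0.00003215.

0.00003215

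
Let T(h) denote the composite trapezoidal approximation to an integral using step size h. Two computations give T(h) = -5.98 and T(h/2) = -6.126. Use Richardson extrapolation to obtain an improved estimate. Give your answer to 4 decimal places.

R = (4·T(h/2) − T(h)) / 3 = (4·(-6.126) − (-5.98))/3 = (-18.524)/3 = -6.1747.

-6.1747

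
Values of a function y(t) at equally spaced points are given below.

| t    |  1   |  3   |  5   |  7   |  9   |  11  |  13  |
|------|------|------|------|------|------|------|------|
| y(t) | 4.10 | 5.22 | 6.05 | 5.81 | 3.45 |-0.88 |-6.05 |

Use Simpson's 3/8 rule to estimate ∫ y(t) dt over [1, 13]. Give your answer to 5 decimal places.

h = 2, n = 6.
(3h/8)·[y₀ + 3y₁ + 3y₂ + 2y₃ + 3y₄ + 3y₅ + y₆] = 0.75·(51.19) = 38.39250.

38.39250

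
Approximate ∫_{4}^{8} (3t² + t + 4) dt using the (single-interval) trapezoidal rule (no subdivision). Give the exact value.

T = (b−a)/2 · [f(4) + f(8)] = 2·[56 + 204] = 520.

520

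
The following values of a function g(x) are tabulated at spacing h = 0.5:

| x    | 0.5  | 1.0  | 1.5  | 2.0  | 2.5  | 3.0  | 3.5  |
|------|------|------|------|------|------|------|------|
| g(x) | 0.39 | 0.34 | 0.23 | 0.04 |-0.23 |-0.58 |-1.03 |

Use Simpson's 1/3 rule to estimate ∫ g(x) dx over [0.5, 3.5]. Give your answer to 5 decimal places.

-0.24000

h = 0.5, n = 6.
(h/3)·[y₀ + 4y₁ + 2y₂ + 4y₃ + 2y₄ + 4y₅ + y₆] = 0.166667·(-1.44) = -0.24000.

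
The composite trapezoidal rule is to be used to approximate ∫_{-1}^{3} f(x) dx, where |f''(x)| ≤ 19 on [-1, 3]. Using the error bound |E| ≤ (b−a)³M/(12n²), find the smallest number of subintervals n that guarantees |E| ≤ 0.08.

Need 1216/(12n²) ≤ 0.08.
n² ≥ 1216/(12·0.08) = 1266.67 ⇒ n ≥ 35.5903, so the smallest n is 36.

36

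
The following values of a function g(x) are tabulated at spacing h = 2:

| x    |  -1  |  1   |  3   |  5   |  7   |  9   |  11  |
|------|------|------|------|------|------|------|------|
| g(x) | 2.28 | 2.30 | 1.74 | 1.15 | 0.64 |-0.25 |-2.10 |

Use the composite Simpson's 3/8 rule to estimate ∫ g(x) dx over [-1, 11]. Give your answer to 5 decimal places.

h = 2, n = 6.
(3h/8)·[y₀ + 3y₁ + 3y₂ + 2y₃ + 3y₄ + 3y₅ + y₆] = 0.75·(15.77) = 11.82750.

11.82750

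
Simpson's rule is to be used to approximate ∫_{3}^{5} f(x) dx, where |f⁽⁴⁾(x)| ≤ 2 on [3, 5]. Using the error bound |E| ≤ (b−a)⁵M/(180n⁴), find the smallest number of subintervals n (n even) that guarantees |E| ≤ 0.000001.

Need 64/(180n⁴) ≤ 0.000001.
n⁴ ≥ 64/(180·0.000001) = 355556 ⇒ n ≥ 24.4189, so the smallest even n is 26. (n must be even for Simpson's rule.)

26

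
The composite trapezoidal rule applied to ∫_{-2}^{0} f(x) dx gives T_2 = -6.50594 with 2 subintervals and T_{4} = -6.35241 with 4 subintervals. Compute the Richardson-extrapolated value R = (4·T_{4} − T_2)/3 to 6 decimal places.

-6.301233

R = (4·T_{4} − T_2) / 3 = (4·(-6.35241) − (-6.50594))/3 = (-18.90370)/3 = -6.301233.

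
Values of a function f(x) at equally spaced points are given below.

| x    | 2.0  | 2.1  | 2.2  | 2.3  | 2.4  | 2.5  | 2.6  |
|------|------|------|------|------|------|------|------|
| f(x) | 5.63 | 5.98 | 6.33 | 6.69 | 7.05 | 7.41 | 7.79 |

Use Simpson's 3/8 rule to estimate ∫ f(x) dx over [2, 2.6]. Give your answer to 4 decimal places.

h = 0.1, n = 6.
(3h/8)·[y₀ + 3y₁ + 3y₂ + 2y₃ + 3y₄ + 3y₅ + y₆] = 0.0375·(107.11) = 4.0166.

4.0166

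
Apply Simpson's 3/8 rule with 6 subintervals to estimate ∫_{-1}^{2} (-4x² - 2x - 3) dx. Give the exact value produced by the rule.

h = (2 − (-1))/6 = 0.5.
Nodes x₀,…,x₆ = -1, -0.5, 0, 0.5, 1, 1.5, 2.
f(x) = -4x² - 2x - 3: f₀=-5, f₁=-3, f₂=-3, f₃=-5, f₄=-9, f₅=-15, f₆=-23.
(3h/8)·[f₀ + 3f₁ + 3f₂ + 2f₃ + 3f₄ + 3f₅ + f₆] = 0.1875·(-128) = -24.

-24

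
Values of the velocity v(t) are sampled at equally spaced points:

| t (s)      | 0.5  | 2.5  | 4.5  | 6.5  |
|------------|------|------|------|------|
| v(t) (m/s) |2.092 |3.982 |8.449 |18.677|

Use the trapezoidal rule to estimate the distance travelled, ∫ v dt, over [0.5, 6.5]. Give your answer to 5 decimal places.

45.63100

h = 2, n = 3.
(h/2)·[y₀ + 2y₁ + 2y₂ + y₃] = 1·(45.631) = 45.63100.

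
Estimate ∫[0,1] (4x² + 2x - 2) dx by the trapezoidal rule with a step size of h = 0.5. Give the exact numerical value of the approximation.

0.5

h = (1 − 0)/2 = 0.5.
Nodes x₀,…,x₂ = 0, 0.5, 1.
f(x) = 4x² + 2x - 2: f₀=-2, f₁=0, f₂=4.
(h/2)·[f₀ + 2f₁ + f₂] = 0.25·(2) = 0.5.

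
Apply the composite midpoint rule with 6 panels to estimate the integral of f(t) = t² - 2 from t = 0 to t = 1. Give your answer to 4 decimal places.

-1.6690

h = (1 − 0)/6 = 0.166667.
Midpoints m₁,…,m₆ = 0.083333, 0.25, 0.416667, 0.583333, 0.75, 0.916667.
f(m₁)=-1.993056, f(m₂)=-1.9375, f(m₃)=-1.826389, f(m₄)=-1.659722, f(m₅)=-1.4375, f(m₆)=-1.159722.
h·[f(m₁) + f(m₂) + f(m₃) + f(m₄) + f(m₅) + f(m₆)] = 0.166667·(-10.013889) = -1.6690.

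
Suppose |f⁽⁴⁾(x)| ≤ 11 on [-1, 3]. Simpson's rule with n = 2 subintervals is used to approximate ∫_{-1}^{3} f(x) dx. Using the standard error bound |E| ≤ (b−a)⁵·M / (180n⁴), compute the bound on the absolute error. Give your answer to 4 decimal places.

3.9111

|E| ≤ (4)⁵·11 / (180·2⁴) = 11264/2880 = 3.9111.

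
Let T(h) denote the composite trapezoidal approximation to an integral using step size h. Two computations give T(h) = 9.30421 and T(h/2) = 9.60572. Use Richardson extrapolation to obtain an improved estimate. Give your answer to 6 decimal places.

9.706223

R = (4·T(h/2) − T(h)) / 3 = (4·9.60572 − 9.30421)/3 = (29.11867)/3 = 9.706223.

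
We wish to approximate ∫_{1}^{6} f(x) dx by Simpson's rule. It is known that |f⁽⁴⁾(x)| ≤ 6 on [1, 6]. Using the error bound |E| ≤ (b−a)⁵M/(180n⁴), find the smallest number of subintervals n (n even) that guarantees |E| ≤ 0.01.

Need 18750/(180n⁴) ≤ 0.01.
n⁴ ≥ 18750/(180·0.01) = 10416.7 ⇒ n ≥ 10.1026, so the smallest even n is 12. (n must be even for Simpson's rule.)

12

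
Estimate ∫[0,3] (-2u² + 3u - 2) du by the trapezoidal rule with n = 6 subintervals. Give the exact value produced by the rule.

-10.75

h = (3 − 0)/6 = 0.5.
Nodes u₀,…,u₆ = 0, 0.5, 1, 1.5, 2, 2.5, 3.
f(u) = -2u² + 3u - 2: f₀=-2, f₁=-1, f₂=-1, f₃=-2, f₄=-4, f₅=-7, f₆=-11.
(h/2)·[f₀ + 2f₁ + 2f₂ + 2f₃ + 2f₄ + 2f₅ + f₆] = 0.25·(-43) = -10.75.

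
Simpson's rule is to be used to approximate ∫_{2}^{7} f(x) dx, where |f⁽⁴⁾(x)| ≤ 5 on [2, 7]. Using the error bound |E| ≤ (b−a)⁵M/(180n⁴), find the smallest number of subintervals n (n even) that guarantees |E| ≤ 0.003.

14

Need 15625/(180n⁴) ≤ 0.003.
n⁴ ≥ 15625/(180·0.003) = 28935.2 ⇒ n ≥ 13.0424, so the smallest even n is 14. (n must be even for Simpson's rule.)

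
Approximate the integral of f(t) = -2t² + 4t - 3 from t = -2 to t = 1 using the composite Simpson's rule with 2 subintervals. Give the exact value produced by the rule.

-21

h = (1 − (-2))/2 = 1.5.
Nodes t₀,…,t₂ = -2, -0.5, 1.
f(t) = -2t² + 4t - 3: f₀=-19, f₁=-5.5, f₂=-1.
(h/3)·[f₀ + 4f₁ + f₂] = 0.5·(-42) = -21.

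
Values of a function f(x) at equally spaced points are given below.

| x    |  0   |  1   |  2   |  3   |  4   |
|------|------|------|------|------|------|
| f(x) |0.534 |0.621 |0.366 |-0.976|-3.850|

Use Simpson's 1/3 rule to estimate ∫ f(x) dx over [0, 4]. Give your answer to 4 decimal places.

-1.3347

h = 1, n = 4.
(h/3)·[y₀ + 4y₁ + 2y₂ + 4y₃ + y₄] = 0.333333·(-4.004) = -1.3347.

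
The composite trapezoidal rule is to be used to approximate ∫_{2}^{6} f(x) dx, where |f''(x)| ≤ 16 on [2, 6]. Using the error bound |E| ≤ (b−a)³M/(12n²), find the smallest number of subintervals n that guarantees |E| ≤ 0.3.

17

Need 1024/(12n²) ≤ 0.3.
n² ≥ 1024/(12·0.3) = 284.444 ⇒ n ≥ 16.8655, so the smallest n is 17.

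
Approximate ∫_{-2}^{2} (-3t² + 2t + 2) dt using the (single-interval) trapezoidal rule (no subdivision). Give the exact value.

-40

T = (b−a)/2 · [f(-2) + f(2)] = 2·[(-14) + (-6)] = -40.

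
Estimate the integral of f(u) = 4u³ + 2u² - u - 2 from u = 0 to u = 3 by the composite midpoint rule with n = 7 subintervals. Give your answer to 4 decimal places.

87.5816

h = (3 − 0)/7 = 0.428571.
Midpoints m₁,…,m₇ = 0.214286, 0.642857, 1.071429, 1.5, 1.928571, 2.357143, 2.785714.
f(m₁)=-2.083090, f(m₂)=-0.753644, f(m₃)=4.144315, f(m₄)=14.5, f(m₅)=32.202624, f(m₆)=59.141399, f(m₇)=97.205539.
h·[f(m₁) + f(m₂) + f(m₃) + f(m₄) + f(m₅) + f(m₆) + f(m₇)] = 0.428571·(204.357143) = 87.5816.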